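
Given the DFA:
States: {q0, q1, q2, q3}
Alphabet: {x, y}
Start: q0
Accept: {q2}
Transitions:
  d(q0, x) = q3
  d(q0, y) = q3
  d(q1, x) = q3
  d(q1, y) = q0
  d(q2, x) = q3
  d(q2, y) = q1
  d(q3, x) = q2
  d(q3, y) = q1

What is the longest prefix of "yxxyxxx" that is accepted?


Run the DFA, marking each prefix where the state is accepting:
  "" -> q0 [reject]
  "y" -> q3 [reject]
  "yx" -> q2 [accept]
  "yxx" -> q3 [reject]
  "yxxy" -> q1 [reject]
  "yxxyx" -> q3 [reject]
  "yxxyxx" -> q2 [accept]
  "yxxyxxx" -> q3 [reject]

"yxxyxx"


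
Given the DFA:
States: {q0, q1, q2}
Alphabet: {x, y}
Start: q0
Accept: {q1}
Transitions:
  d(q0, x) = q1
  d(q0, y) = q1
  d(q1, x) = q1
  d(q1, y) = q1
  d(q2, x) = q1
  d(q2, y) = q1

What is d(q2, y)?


Looking up transition d(q2, y)

q1


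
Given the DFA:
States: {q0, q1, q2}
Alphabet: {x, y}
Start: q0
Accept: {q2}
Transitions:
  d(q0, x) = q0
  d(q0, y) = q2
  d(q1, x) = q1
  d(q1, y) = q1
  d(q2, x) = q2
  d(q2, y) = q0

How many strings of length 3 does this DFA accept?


Enumerating all length-3 strings:
  "xxx" -> q0 [reject]
  "xxy" -> q2 [accept]
  "xyx" -> q2 [accept]
  "xyy" -> q0 [reject]
  "yxx" -> q2 [accept]
  "yxy" -> q0 [reject]
  "yyx" -> q0 [reject]
  "yyy" -> q2 [accept]

4 out of 8


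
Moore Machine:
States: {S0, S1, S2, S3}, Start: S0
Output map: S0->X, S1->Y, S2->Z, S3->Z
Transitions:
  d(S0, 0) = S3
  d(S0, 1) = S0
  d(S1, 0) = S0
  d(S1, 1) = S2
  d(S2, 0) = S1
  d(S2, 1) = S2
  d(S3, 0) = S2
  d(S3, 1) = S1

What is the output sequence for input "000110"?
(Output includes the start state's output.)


Start: S0 (output X)
  --0--> S3 (output Z)
  --0--> S2 (output Z)
  --0--> S1 (output Y)
  --1--> S2 (output Z)
  --1--> S2 (output Z)
  --0--> S1 (output Y)

"XZZYZZY"


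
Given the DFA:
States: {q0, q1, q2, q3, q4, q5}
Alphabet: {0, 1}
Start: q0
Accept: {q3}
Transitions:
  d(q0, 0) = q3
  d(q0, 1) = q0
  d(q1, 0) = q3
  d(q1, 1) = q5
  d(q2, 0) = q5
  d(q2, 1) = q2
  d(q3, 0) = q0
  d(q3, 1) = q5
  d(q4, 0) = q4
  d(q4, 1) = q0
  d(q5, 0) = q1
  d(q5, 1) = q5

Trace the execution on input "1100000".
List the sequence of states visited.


Input: 1100000
d(q0, 1) = q0
d(q0, 1) = q0
d(q0, 0) = q3
d(q3, 0) = q0
d(q0, 0) = q3
d(q3, 0) = q0
d(q0, 0) = q3


q0 -> q0 -> q0 -> q3 -> q0 -> q3 -> q0 -> q3


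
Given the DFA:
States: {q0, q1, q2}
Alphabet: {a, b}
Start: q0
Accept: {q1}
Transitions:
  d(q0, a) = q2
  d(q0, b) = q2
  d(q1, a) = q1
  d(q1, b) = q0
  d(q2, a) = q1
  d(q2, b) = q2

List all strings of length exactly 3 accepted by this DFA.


All strings of length 3: 8 total
Accepted: 4

"aaa", "aba", "baa", "bba"


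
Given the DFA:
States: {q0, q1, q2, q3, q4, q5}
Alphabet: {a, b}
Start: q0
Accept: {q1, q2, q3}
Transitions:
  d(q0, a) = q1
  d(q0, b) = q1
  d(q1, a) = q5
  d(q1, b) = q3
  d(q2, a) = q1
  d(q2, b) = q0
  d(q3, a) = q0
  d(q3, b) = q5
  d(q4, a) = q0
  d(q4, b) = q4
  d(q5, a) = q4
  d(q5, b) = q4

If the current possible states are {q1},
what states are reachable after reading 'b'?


Apply transition on 'b' from each current state:
  d(q1, b) = q3

{q3}


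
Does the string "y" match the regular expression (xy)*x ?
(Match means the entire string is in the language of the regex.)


|string| = 1; first = 'y'; last = 'y'

No, "y" does not match (xy)*x


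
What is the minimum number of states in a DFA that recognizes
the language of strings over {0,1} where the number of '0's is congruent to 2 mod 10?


States track (count of '0') mod 10.
Need 10 states: one per remainder 0..9; accept = remainder 2.

10


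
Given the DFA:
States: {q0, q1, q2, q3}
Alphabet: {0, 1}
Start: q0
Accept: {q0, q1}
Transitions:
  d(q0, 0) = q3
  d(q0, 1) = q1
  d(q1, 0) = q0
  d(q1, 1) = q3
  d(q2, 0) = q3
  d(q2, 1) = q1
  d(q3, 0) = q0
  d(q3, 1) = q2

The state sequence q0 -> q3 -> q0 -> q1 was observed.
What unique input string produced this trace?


Trace back each transition to find the symbol:
  q0 --[0]--> q3
  q3 --[0]--> q0
  q0 --[1]--> q1

"001"


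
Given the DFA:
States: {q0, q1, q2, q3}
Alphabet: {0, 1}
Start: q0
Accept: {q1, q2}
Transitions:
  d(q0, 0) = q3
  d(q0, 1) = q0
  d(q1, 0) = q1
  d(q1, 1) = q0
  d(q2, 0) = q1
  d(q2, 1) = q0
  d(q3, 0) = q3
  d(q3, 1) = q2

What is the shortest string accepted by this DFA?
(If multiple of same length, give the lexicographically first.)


BFS by string length (lex-first path to each state shown):
  len 0: q0<-""
  len 1: q0<-"1", q3<-"0"
  len 2: q0<-"11", q2<-"01", q3<-"00"
Found accept state at length 2.

"01"


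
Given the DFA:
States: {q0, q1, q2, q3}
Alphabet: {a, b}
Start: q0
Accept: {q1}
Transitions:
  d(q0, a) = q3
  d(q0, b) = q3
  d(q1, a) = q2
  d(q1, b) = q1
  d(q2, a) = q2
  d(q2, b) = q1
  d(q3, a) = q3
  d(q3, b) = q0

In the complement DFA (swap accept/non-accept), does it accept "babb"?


Trace: q0 -> q3 -> q3 -> q0 -> q3
Final: q3
Original accept: {q1}
Complement: q3 is not in original accept

Yes, complement accepts (original rejects)


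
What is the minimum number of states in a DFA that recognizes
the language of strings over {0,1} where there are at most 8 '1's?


States: count = 0, 1, ..., 8 (all accepting; 9 states), plus a dead state for count > 8.
Total: 9 + 1 = 10.

10


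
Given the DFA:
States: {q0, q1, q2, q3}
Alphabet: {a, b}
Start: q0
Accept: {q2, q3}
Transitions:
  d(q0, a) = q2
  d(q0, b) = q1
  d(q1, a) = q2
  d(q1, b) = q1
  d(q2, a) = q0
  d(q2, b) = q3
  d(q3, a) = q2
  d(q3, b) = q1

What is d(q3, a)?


Looking up transition d(q3, a)

q2


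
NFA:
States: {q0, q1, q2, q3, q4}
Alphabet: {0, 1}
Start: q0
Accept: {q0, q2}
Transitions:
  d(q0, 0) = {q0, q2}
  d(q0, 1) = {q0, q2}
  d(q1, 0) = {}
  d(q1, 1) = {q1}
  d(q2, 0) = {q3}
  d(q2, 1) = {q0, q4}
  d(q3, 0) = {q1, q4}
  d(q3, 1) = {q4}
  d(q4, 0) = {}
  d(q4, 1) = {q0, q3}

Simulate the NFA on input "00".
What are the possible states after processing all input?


Start: {q0}
  --0--> {q0, q2}
  --0--> {q0, q2, q3}

{q0, q2, q3}


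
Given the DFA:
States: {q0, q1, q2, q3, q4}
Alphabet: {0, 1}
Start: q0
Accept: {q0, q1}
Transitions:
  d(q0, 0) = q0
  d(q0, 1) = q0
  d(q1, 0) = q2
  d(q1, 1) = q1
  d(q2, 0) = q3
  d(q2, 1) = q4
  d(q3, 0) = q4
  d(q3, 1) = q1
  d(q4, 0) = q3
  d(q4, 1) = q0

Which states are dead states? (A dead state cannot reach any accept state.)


Forward reachability from each state:
  q0 -> reaches accept state q0 (live)
  q1 -> reaches accept state q0 (live)
  q2 -> reaches accept state q0 (live)
  q3 -> reaches accept state q0 (live)
  q4 -> reaches accept state q0 (live)

None (all states can reach an accept state)


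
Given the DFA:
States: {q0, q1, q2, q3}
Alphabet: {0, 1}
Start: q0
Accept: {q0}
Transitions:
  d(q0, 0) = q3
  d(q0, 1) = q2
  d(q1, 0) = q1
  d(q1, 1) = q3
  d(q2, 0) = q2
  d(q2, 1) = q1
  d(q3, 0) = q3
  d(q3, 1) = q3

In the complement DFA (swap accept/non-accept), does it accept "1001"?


Trace: q0 -> q2 -> q2 -> q2 -> q1
Final: q1
Original accept: {q0}
Complement: q1 is not in original accept

Yes, complement accepts (original rejects)


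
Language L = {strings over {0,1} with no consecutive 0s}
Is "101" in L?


'00' does not occur

Yes, "101" is in L


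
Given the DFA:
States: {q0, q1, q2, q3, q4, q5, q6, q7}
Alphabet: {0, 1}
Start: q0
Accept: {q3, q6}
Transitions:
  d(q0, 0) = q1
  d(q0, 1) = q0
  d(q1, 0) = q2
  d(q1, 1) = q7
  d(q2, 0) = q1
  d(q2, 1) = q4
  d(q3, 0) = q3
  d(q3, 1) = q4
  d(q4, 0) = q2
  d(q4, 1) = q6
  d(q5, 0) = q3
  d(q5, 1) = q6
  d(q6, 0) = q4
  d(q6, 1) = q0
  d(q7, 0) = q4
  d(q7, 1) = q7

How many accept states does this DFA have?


Accept states listed: {q3, q6}
Counting: q3(1) q6(2)

2


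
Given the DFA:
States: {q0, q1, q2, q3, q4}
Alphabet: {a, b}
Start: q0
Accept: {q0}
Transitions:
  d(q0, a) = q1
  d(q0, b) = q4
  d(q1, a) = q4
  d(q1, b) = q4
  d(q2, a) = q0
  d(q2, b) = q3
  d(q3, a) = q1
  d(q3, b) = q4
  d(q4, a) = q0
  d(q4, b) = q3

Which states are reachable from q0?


BFS from q0:
  layer 0: {q0}
  layer 1: {q1, q4}
  layer 2: {q3}

{q0, q1, q3, q4}


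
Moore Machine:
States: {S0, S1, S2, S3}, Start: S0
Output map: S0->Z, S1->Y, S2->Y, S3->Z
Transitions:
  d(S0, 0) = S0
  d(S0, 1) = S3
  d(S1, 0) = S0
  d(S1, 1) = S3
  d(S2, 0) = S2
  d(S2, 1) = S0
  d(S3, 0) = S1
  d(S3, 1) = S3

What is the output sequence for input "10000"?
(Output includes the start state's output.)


Start: S0 (output Z)
  --1--> S3 (output Z)
  --0--> S1 (output Y)
  --0--> S0 (output Z)
  --0--> S0 (output Z)
  --0--> S0 (output Z)

"ZZYZZZ"


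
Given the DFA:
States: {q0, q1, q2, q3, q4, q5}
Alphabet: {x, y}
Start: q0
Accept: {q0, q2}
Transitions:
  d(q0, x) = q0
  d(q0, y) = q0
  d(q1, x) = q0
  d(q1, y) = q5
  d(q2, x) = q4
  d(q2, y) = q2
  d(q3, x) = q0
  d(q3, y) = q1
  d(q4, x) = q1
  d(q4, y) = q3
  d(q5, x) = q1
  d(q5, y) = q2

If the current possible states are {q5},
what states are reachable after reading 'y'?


Apply transition on 'y' from each current state:
  d(q5, y) = q2

{q2}


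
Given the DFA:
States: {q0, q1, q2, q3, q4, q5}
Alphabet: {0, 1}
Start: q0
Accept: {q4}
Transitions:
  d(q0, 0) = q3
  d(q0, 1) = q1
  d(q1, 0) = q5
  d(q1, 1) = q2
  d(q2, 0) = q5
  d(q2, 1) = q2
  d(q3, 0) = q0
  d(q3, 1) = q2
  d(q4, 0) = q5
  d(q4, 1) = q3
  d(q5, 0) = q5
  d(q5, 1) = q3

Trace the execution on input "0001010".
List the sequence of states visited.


Input: 0001010
d(q0, 0) = q3
d(q3, 0) = q0
d(q0, 0) = q3
d(q3, 1) = q2
d(q2, 0) = q5
d(q5, 1) = q3
d(q3, 0) = q0


q0 -> q3 -> q0 -> q3 -> q2 -> q5 -> q3 -> q0


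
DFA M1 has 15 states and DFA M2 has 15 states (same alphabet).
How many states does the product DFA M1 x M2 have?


Product construction pairs every M1 state with every M2 state.
15 * 15 = 225

225


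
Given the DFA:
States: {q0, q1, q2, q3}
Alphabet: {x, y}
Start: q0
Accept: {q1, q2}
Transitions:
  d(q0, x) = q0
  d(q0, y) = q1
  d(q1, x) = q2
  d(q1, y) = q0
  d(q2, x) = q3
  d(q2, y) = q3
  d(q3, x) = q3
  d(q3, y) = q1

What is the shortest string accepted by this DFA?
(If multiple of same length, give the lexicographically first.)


BFS by string length (lex-first path to each state shown):
  len 0: q0<-""
  len 1: q0<-"x", q1<-"y"
Found accept state at length 1.

"y"


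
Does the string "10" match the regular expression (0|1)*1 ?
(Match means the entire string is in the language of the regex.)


|string| = 2; first = '1'; last = '0'

No, "10" does not match (0|1)*1


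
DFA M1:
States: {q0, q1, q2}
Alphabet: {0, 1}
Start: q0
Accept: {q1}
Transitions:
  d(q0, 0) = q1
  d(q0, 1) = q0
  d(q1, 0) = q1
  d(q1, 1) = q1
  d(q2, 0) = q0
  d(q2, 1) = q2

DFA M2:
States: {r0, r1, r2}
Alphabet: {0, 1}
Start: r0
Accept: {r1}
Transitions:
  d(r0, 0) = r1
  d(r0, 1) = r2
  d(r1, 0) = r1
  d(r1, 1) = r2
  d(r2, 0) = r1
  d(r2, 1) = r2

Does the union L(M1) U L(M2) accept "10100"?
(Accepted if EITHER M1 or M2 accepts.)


M1: final=q1 accepted=True
M2: final=r1 accepted=True

Yes, union accepts


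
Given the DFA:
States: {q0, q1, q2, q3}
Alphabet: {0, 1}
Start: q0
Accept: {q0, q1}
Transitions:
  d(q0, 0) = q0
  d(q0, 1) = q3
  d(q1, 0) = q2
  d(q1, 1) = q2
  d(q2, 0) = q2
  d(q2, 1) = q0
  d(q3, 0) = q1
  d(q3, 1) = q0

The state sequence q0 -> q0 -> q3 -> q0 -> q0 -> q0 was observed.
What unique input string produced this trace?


Trace back each transition to find the symbol:
  q0 --[0]--> q0
  q0 --[1]--> q3
  q3 --[1]--> q0
  q0 --[0]--> q0
  q0 --[0]--> q0

"01100"


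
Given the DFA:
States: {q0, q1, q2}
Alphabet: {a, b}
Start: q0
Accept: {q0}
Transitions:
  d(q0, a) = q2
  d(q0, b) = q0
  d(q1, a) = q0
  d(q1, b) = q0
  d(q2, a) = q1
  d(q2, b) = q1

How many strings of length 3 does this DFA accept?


Enumerating all length-3 strings:
  "aaa" -> q0 [accept]
  "aab" -> q0 [accept]
  "aba" -> q0 [accept]
  "abb" -> q0 [accept]
  "baa" -> q1 [reject]
  "bab" -> q1 [reject]
  "bba" -> q2 [reject]
  "bbb" -> q0 [accept]

5 out of 8


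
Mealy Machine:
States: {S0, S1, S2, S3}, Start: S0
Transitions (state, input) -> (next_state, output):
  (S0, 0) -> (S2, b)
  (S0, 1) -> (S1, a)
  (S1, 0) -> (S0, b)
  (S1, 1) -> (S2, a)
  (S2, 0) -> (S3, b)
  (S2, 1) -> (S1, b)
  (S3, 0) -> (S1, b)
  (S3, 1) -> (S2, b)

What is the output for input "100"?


Step-by-step:
  (S0, 1) -> (S1, a)
  (S1, 0) -> (S0, b)
  (S0, 0) -> (S2, b)

"abb"


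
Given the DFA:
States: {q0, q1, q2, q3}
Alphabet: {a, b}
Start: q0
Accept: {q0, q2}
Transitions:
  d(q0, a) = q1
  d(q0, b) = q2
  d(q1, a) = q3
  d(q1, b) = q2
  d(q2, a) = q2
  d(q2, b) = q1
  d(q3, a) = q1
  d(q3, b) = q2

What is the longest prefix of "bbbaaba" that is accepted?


Run the DFA, marking each prefix where the state is accepting:
  "" -> q0 [accept]
  "b" -> q2 [accept]
  "bb" -> q1 [reject]
  "bbb" -> q2 [accept]
  "bbba" -> q2 [accept]
  "bbbaa" -> q2 [accept]
  "bbbaab" -> q1 [reject]
  "bbbaaba" -> q3 [reject]

"bbbaa"


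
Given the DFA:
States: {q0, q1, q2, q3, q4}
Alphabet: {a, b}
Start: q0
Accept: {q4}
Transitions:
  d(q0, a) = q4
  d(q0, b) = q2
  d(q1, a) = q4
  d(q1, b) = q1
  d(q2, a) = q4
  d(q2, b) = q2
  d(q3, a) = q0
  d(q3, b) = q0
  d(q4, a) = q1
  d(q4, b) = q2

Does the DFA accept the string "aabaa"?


Trace: q0 -> q4 -> q1 -> q1 -> q4 -> q1
Final state: q1
Accept states: {q4}

No, rejected (final state q1 is not an accept state)


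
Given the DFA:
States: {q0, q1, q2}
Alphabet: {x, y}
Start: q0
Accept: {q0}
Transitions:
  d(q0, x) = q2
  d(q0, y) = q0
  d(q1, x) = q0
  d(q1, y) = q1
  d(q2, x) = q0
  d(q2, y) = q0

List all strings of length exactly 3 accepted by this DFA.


All strings of length 3: 8 total
Accepted: 5

"xxy", "xyy", "yxx", "yxy", "yyy"


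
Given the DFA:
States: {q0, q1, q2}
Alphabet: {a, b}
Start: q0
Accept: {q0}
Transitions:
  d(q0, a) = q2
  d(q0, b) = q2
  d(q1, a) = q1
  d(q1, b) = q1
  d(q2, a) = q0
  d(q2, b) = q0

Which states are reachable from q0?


BFS from q0:
  layer 0: {q0}
  layer 1: {q2}

{q0, q2}


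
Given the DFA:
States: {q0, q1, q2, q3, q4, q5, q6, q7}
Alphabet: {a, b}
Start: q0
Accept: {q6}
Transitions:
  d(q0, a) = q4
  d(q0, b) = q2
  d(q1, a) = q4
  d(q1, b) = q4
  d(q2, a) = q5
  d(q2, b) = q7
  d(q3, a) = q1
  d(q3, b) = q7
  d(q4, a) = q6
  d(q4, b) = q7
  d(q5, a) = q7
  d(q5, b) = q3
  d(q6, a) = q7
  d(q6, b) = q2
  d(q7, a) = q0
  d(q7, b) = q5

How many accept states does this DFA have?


Accept states listed: {q6}
Counting: q6(1)

1


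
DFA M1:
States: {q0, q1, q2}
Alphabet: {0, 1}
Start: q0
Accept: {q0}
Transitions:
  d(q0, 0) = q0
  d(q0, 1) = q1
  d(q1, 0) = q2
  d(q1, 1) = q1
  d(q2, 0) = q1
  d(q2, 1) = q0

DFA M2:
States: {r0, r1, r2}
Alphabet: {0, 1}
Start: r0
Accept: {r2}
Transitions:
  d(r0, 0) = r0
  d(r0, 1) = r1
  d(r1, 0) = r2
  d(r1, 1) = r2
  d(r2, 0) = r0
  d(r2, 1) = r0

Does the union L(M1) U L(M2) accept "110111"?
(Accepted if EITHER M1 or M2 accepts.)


M1: final=q1 accepted=False
M2: final=r0 accepted=False

No, union rejects (neither accepts)


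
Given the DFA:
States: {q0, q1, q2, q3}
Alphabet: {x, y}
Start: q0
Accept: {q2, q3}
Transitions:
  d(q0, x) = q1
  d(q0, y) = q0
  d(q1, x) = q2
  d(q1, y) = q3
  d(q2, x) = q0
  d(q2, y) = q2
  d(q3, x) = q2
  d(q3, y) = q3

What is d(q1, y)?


Looking up transition d(q1, y)

q3


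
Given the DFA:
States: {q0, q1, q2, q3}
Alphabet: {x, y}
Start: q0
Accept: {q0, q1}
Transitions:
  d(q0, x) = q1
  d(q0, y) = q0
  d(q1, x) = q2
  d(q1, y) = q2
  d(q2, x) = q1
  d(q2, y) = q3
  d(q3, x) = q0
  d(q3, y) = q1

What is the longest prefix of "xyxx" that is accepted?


Run the DFA, marking each prefix where the state is accepting:
  "" -> q0 [accept]
  "x" -> q1 [accept]
  "xy" -> q2 [reject]
  "xyx" -> q1 [accept]
  "xyxx" -> q2 [reject]

"xyx"


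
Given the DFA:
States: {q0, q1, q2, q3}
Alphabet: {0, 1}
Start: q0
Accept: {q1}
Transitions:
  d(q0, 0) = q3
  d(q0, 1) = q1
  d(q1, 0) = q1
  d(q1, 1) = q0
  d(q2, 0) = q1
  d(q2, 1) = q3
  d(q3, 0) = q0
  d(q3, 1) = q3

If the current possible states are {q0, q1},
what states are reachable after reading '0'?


Apply transition on '0' from each current state:
  d(q0, 0) = q3
  d(q1, 0) = q1

{q1, q3}


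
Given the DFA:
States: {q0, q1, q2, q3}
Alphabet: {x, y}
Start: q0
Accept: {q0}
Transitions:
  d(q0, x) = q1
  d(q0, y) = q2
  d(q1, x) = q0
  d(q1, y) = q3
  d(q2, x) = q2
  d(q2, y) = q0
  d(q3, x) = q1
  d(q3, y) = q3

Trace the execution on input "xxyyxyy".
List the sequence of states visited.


Input: xxyyxyy
d(q0, x) = q1
d(q1, x) = q0
d(q0, y) = q2
d(q2, y) = q0
d(q0, x) = q1
d(q1, y) = q3
d(q3, y) = q3


q0 -> q1 -> q0 -> q2 -> q0 -> q1 -> q3 -> q3


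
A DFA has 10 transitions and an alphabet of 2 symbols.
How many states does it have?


Each state has exactly one transition per symbol.
states = transitions / |alphabet| = 10 / 2 = 5

5


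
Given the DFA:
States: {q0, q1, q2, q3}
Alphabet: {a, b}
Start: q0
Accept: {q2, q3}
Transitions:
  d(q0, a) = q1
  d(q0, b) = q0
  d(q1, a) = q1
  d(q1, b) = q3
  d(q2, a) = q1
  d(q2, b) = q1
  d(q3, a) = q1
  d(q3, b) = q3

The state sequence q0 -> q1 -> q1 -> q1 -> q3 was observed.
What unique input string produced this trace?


Trace back each transition to find the symbol:
  q0 --[a]--> q1
  q1 --[a]--> q1
  q1 --[a]--> q1
  q1 --[b]--> q3

"aaab"


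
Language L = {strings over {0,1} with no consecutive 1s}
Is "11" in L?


'11' occurs at index 0

No, "11" is not in L


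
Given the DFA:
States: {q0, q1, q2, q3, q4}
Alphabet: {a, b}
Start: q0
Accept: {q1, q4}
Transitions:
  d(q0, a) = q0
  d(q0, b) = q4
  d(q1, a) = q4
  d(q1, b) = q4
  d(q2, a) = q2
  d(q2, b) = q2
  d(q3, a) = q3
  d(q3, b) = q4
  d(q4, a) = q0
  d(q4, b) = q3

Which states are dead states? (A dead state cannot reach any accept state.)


Forward reachability from each state:
  q0 -> reaches accept state q4 (live)
  q1 -> reaches accept state q1 (live)
  q2 -> reaches {q2}, no accept state (dead)
  q3 -> reaches accept state q4 (live)
  q4 -> reaches accept state q4 (live)

{q2}


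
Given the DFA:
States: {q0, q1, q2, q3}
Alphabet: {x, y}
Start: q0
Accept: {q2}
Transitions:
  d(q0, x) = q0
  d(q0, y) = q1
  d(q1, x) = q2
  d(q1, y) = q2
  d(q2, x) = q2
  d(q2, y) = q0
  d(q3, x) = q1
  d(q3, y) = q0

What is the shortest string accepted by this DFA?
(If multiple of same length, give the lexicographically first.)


BFS by string length (lex-first path to each state shown):
  len 0: q0<-""
  len 1: q0<-"x", q1<-"y"
  len 2: q0<-"xx", q1<-"xy", q2<-"yx"
Found accept state at length 2.

"yx"


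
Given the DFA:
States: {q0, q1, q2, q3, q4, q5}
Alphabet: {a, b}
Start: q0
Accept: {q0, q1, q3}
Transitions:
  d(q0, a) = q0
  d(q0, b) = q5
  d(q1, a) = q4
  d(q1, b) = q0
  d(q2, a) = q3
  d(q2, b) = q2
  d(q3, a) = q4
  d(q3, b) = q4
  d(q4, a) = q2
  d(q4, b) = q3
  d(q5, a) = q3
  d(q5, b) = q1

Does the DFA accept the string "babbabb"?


Trace: q0 -> q5 -> q3 -> q4 -> q3 -> q4 -> q3 -> q4
Final state: q4
Accept states: {q0, q1, q3}

No, rejected (final state q4 is not an accept state)


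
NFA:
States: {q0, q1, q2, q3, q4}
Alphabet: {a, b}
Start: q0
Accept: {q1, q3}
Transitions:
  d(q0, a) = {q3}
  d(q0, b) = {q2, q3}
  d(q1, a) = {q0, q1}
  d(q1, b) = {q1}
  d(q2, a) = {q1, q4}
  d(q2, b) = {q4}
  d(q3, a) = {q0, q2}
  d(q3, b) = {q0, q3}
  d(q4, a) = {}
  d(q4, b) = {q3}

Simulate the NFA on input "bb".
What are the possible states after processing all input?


Start: {q0}
  --b--> {q2, q3}
  --b--> {q0, q3, q4}

{q0, q3, q4}


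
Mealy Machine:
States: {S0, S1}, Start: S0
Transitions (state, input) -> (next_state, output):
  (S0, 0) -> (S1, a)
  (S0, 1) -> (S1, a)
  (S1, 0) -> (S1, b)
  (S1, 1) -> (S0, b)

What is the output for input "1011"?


Step-by-step:
  (S0, 1) -> (S1, a)
  (S1, 0) -> (S1, b)
  (S1, 1) -> (S0, b)
  (S0, 1) -> (S1, a)

"abba"


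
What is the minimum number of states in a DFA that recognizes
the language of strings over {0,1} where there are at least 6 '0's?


States: count = 0, 1, ..., 5, and a final '>= 6' state.
Total: 6 + 1 = 7. Accept = '>= 6' state.

7


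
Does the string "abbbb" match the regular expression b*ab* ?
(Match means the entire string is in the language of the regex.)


|string| = 5; first = 'a'; last = 'b'

Yes, "abbbb" matches b*ab*


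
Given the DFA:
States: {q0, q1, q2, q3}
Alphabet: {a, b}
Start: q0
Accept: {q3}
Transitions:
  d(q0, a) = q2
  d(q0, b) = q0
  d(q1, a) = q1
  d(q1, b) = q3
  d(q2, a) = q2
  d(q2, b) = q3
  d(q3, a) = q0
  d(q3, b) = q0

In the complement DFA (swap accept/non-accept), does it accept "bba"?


Trace: q0 -> q0 -> q0 -> q2
Final: q2
Original accept: {q3}
Complement: q2 is not in original accept

Yes, complement accepts (original rejects)


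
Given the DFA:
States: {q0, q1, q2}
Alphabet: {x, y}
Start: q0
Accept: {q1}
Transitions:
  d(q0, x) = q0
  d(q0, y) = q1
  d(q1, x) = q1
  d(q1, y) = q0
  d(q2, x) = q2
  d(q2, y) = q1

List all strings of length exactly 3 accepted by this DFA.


All strings of length 3: 8 total
Accepted: 4

"xxy", "xyx", "yxx", "yyy"


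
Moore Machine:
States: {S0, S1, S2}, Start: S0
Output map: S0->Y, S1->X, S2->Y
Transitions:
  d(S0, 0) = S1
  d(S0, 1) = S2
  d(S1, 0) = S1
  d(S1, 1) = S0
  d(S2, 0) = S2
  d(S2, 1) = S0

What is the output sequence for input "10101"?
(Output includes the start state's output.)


Start: S0 (output Y)
  --1--> S2 (output Y)
  --0--> S2 (output Y)
  --1--> S0 (output Y)
  --0--> S1 (output X)
  --1--> S0 (output Y)

"YYYYXY"


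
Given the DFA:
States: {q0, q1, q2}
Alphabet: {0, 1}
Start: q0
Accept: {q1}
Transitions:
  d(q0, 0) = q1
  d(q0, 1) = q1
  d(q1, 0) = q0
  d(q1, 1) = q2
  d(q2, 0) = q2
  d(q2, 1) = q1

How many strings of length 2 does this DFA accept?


Enumerating all length-2 strings:
  "00" -> q0 [reject]
  "01" -> q2 [reject]
  "10" -> q0 [reject]
  "11" -> q2 [reject]

0 out of 4


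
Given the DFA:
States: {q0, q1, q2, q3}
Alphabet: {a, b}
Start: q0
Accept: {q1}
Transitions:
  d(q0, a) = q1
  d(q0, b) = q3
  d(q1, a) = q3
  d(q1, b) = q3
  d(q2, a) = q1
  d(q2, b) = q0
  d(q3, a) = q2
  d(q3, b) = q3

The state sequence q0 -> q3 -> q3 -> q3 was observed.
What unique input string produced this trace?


Trace back each transition to find the symbol:
  q0 --[b]--> q3
  q3 --[b]--> q3
  q3 --[b]--> q3

"bbb"


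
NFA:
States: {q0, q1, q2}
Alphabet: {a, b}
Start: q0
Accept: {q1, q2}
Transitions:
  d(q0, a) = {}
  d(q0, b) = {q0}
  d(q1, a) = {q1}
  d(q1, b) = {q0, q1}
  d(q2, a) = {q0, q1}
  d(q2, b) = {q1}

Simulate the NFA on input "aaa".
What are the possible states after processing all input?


Start: {q0}
  --a--> {}
  --a--> {}
  --a--> {}

{} (empty set, no valid transitions)


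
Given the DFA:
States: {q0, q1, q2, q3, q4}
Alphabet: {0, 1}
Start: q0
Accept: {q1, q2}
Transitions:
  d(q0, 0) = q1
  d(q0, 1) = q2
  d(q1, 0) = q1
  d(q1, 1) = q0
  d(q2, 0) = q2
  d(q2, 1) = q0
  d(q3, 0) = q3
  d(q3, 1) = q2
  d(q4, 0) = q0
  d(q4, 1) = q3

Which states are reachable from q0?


BFS from q0:
  layer 0: {q0}
  layer 1: {q1, q2}

{q0, q1, q2}


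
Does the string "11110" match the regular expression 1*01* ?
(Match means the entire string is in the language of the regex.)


|string| = 5; first = '1'; last = '0'

Yes, "11110" matches 1*01*


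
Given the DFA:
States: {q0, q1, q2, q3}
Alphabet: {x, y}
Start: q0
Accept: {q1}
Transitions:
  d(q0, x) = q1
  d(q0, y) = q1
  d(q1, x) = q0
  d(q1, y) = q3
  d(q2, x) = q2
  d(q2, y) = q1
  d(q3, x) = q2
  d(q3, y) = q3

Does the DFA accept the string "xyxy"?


Trace: q0 -> q1 -> q3 -> q2 -> q1
Final state: q1
Accept states: {q1}

Yes, accepted (final state q1 is an accept state)


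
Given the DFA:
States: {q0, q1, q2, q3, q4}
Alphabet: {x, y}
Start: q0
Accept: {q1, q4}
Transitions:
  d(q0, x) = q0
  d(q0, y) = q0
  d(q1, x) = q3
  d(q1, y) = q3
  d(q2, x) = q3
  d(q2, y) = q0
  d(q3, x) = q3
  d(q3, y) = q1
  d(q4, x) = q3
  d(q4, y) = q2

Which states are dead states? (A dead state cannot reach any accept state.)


Forward reachability from each state:
  q0 -> reaches {q0}, no accept state (dead)
  q1 -> reaches accept state q1 (live)
  q2 -> reaches accept state q1 (live)
  q3 -> reaches accept state q1 (live)
  q4 -> reaches accept state q1 (live)

{q0}


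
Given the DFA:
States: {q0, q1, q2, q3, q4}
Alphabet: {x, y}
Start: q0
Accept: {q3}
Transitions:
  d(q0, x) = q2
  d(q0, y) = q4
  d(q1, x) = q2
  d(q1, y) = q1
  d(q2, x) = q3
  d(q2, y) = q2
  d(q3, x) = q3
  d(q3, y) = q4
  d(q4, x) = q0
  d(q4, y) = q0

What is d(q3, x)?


Looking up transition d(q3, x)

q3


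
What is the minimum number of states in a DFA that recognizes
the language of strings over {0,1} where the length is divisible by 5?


States track (length) mod 5.
Need 5 states: one per remainder 0..4; accept = remainder 0.

5


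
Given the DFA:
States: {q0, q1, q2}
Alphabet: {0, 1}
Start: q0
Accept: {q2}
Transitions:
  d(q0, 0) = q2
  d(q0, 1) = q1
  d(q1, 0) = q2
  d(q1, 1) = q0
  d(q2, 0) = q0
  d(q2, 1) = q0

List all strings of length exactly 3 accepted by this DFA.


All strings of length 3: 8 total
Accepted: 3

"000", "010", "110"


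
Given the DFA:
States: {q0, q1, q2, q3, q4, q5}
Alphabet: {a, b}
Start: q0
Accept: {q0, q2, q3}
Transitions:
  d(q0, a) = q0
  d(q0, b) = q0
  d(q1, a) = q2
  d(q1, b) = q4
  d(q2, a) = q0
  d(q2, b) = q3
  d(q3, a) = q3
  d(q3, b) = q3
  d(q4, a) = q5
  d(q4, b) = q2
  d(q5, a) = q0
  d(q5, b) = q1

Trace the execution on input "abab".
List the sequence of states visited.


Input: abab
d(q0, a) = q0
d(q0, b) = q0
d(q0, a) = q0
d(q0, b) = q0


q0 -> q0 -> q0 -> q0 -> q0


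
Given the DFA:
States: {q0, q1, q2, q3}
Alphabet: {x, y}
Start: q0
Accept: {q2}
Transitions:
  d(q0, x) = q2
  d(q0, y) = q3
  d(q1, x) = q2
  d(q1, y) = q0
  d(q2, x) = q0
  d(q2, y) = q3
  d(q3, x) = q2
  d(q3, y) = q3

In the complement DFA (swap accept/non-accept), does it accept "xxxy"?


Trace: q0 -> q2 -> q0 -> q2 -> q3
Final: q3
Original accept: {q2}
Complement: q3 is not in original accept

Yes, complement accepts (original rejects)


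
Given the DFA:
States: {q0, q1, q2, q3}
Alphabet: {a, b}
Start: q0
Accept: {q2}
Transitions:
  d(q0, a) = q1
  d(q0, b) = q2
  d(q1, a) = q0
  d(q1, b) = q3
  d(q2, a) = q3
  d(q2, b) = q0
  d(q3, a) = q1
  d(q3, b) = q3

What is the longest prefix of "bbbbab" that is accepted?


Run the DFA, marking each prefix where the state is accepting:
  "" -> q0 [reject]
  "b" -> q2 [accept]
  "bb" -> q0 [reject]
  "bbb" -> q2 [accept]
  "bbbb" -> q0 [reject]
  "bbbba" -> q1 [reject]
  "bbbbab" -> q3 [reject]

"bbb"


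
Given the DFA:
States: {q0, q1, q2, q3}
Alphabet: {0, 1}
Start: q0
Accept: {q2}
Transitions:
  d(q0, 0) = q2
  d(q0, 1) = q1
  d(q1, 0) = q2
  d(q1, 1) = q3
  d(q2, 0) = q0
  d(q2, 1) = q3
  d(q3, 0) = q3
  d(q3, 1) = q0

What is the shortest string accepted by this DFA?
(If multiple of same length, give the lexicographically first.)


BFS by string length (lex-first path to each state shown):
  len 0: q0<-""
  len 1: q1<-"1", q2<-"0"
Found accept state at length 1.

"0"


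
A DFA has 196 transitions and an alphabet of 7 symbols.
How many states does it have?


Each state has exactly one transition per symbol.
states = transitions / |alphabet| = 196 / 7 = 28

28


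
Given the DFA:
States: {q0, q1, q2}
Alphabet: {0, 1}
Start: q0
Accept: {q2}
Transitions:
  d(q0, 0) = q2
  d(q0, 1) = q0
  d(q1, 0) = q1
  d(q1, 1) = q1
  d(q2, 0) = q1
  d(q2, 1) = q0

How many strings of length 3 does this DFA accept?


Enumerating all length-3 strings:
  "000" -> q1 [reject]
  "001" -> q1 [reject]
  "010" -> q2 [accept]
  "011" -> q0 [reject]
  "100" -> q1 [reject]
  "101" -> q0 [reject]
  "110" -> q2 [accept]
  "111" -> q0 [reject]

2 out of 8


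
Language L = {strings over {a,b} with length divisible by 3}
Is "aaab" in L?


length = 4; 4 mod 3 = 1

No, "aaab" is not in L


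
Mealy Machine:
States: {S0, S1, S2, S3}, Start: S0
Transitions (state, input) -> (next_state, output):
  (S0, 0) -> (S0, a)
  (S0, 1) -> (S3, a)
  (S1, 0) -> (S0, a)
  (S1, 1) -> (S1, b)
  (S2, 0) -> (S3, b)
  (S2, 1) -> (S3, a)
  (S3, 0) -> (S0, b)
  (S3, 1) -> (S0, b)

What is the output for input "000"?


Step-by-step:
  (S0, 0) -> (S0, a)
  (S0, 0) -> (S0, a)
  (S0, 0) -> (S0, a)

"aaa"


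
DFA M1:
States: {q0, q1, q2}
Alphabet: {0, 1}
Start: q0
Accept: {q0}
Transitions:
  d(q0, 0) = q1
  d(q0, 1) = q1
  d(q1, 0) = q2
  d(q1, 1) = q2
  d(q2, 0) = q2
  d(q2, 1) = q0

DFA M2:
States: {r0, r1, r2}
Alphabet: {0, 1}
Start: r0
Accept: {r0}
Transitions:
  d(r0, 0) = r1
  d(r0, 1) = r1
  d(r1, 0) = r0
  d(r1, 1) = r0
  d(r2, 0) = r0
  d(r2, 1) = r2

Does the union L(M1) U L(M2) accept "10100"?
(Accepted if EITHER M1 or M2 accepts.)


M1: final=q2 accepted=False
M2: final=r1 accepted=False

No, union rejects (neither accepts)


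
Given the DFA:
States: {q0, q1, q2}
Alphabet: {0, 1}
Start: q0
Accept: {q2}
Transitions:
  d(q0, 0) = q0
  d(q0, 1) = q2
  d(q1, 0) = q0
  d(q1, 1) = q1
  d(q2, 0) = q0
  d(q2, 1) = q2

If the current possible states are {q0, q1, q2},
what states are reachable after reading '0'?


Apply transition on '0' from each current state:
  d(q0, 0) = q0
  d(q1, 0) = q0
  d(q2, 0) = q0

{q0}


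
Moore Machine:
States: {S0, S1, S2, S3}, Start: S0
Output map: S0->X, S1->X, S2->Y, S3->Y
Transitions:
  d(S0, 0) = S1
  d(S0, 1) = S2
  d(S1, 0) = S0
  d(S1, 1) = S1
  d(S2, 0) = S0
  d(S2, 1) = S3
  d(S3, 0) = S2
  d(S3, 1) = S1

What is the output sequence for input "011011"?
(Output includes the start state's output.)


Start: S0 (output X)
  --0--> S1 (output X)
  --1--> S1 (output X)
  --1--> S1 (output X)
  --0--> S0 (output X)
  --1--> S2 (output Y)
  --1--> S3 (output Y)

"XXXXXYY"


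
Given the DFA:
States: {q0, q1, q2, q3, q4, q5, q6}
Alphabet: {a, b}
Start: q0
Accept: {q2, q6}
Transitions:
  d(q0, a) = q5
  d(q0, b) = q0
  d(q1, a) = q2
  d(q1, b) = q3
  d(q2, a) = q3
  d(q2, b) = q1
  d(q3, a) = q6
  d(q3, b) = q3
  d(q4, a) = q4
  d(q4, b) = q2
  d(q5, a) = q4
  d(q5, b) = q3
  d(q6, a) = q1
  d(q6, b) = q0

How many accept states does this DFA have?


Accept states listed: {q2, q6}
Counting: q2(1) q6(2)

2


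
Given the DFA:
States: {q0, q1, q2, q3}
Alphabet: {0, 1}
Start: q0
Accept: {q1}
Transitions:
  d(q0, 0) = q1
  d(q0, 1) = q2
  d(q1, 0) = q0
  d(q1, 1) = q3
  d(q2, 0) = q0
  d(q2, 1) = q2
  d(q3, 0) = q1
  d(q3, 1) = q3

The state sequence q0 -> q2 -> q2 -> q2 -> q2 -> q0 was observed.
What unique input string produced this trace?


Trace back each transition to find the symbol:
  q0 --[1]--> q2
  q2 --[1]--> q2
  q2 --[1]--> q2
  q2 --[1]--> q2
  q2 --[0]--> q0

"11110"


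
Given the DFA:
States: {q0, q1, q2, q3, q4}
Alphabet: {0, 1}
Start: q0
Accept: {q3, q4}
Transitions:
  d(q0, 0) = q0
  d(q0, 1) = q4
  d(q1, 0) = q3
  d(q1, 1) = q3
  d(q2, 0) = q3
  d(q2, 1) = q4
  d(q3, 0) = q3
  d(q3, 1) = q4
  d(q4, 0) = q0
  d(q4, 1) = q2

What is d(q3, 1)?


Looking up transition d(q3, 1)

q4


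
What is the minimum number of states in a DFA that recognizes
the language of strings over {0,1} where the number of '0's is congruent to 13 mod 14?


States track (count of '0') mod 14.
Need 14 states: one per remainder 0..13; accept = remainder 13.

14


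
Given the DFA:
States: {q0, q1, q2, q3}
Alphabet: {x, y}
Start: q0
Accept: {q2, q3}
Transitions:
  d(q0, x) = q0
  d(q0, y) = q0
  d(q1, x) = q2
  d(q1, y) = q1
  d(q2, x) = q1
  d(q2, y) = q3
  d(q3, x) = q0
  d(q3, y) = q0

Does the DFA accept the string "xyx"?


Trace: q0 -> q0 -> q0 -> q0
Final state: q0
Accept states: {q2, q3}

No, rejected (final state q0 is not an accept state)


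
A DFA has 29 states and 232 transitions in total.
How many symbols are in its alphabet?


Each state has exactly one transition per symbol.
|alphabet| = transitions / states = 232 / 29 = 8

8


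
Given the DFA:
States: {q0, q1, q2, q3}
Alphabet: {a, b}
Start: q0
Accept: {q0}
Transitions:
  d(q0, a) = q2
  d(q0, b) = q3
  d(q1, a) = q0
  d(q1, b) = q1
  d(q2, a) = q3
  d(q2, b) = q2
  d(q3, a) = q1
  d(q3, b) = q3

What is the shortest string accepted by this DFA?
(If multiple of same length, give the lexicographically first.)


BFS by string length (lex-first path to each state shown):
  len 0: q0<-""
Found accept state at length 0.

"" (empty string)


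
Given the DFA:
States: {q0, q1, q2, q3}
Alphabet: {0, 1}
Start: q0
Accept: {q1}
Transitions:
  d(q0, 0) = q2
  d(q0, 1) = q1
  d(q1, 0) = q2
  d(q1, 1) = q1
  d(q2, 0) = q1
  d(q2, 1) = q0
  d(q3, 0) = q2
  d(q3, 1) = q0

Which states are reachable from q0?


BFS from q0:
  layer 0: {q0}
  layer 1: {q1, q2}

{q0, q1, q2}


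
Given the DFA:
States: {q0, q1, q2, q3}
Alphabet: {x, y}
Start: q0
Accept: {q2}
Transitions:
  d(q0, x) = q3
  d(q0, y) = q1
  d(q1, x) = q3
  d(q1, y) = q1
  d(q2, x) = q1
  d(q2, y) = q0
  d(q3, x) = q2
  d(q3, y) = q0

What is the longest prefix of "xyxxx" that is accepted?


Run the DFA, marking each prefix where the state is accepting:
  "" -> q0 [reject]
  "x" -> q3 [reject]
  "xy" -> q0 [reject]
  "xyx" -> q3 [reject]
  "xyxx" -> q2 [accept]
  "xyxxx" -> q1 [reject]

"xyxx"


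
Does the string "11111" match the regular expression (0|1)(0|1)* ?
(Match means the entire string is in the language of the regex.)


|string| = 5; first = '1'; last = '1'

Yes, "11111" matches (0|1)(0|1)*


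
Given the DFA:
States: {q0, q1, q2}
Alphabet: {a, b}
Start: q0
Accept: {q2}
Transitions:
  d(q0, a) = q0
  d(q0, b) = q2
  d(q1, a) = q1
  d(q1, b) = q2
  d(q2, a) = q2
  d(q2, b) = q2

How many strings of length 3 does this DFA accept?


Enumerating all length-3 strings:
  "aaa" -> q0 [reject]
  "aab" -> q2 [accept]
  "aba" -> q2 [accept]
  "abb" -> q2 [accept]
  "baa" -> q2 [accept]
  "bab" -> q2 [accept]
  "bba" -> q2 [accept]
  "bbb" -> q2 [accept]

7 out of 8


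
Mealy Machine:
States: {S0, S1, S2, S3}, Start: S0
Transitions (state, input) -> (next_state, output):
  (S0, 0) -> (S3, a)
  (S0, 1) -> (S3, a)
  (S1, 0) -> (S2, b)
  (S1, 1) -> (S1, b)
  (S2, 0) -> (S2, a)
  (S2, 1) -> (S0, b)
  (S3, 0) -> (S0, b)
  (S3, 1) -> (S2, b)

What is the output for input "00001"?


Step-by-step:
  (S0, 0) -> (S3, a)
  (S3, 0) -> (S0, b)
  (S0, 0) -> (S3, a)
  (S3, 0) -> (S0, b)
  (S0, 1) -> (S3, a)

"ababa"


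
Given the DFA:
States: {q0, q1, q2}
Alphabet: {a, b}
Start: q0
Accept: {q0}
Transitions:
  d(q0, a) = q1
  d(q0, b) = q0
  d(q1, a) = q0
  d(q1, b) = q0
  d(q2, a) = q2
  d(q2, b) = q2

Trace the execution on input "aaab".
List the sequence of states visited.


Input: aaab
d(q0, a) = q1
d(q1, a) = q0
d(q0, a) = q1
d(q1, b) = q0


q0 -> q1 -> q0 -> q1 -> q0


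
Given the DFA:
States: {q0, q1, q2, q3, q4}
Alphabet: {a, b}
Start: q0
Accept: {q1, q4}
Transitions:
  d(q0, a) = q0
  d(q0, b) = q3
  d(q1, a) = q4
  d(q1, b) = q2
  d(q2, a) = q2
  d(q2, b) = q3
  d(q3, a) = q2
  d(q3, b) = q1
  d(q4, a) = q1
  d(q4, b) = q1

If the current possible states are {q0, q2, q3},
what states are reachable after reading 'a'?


Apply transition on 'a' from each current state:
  d(q0, a) = q0
  d(q2, a) = q2
  d(q3, a) = q2

{q0, q2}


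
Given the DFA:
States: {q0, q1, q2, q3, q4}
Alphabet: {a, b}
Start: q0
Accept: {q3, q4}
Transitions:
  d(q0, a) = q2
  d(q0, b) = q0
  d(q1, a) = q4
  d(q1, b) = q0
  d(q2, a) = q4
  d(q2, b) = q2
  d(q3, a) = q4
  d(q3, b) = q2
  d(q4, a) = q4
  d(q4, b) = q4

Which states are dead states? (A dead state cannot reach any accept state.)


Forward reachability from each state:
  q0 -> reaches accept state q4 (live)
  q1 -> reaches accept state q4 (live)
  q2 -> reaches accept state q4 (live)
  q3 -> reaches accept state q3 (live)
  q4 -> reaches accept state q4 (live)

None (all states can reach an accept state)


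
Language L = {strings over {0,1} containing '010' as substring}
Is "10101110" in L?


'010' occurs at index 1

Yes, "10101110" is in L


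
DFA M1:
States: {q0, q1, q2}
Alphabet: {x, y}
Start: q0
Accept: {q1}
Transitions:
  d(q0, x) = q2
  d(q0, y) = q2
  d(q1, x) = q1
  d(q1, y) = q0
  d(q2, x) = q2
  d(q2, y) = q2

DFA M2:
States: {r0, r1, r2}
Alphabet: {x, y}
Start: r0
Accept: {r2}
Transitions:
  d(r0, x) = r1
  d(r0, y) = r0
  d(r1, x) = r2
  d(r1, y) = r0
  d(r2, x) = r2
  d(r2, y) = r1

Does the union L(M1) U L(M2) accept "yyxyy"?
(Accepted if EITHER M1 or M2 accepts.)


M1: final=q2 accepted=False
M2: final=r0 accepted=False

No, union rejects (neither accepts)


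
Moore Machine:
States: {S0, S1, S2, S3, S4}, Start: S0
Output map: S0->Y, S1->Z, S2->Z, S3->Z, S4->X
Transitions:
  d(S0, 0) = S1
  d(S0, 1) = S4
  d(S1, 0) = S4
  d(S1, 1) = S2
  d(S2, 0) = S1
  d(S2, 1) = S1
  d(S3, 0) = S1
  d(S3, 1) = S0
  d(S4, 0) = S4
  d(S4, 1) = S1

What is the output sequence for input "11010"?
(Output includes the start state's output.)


Start: S0 (output Y)
  --1--> S4 (output X)
  --1--> S1 (output Z)
  --0--> S4 (output X)
  --1--> S1 (output Z)
  --0--> S4 (output X)

"YXZXZX"


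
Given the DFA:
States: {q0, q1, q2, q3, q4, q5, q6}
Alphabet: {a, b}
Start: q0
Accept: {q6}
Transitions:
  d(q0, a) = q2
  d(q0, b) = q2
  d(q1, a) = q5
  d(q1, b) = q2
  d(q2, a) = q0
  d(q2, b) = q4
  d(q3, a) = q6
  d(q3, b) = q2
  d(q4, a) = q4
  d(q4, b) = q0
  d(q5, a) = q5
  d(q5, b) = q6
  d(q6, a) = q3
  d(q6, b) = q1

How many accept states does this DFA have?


Accept states listed: {q6}
Counting: q6(1)

1


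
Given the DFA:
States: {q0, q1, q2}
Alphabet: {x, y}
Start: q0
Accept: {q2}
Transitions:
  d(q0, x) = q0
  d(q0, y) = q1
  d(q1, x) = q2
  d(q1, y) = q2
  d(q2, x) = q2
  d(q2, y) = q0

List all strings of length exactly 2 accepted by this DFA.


All strings of length 2: 4 total
Accepted: 2

"yx", "yy"


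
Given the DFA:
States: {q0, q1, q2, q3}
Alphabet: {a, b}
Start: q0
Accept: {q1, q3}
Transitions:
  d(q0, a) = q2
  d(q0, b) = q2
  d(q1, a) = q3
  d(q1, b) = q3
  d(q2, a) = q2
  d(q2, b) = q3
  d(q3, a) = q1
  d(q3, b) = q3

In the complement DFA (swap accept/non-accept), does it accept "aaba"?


Trace: q0 -> q2 -> q2 -> q3 -> q1
Final: q1
Original accept: {q1, q3}
Complement: q1 is in original accept

No, complement rejects (original accepts)


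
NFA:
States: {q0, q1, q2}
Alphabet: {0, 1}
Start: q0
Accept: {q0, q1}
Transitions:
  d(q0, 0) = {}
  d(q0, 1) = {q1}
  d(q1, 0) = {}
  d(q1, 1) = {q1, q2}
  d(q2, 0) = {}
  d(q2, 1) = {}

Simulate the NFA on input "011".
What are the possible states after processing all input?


Start: {q0}
  --0--> {}
  --1--> {}
  --1--> {}

{} (empty set, no valid transitions)


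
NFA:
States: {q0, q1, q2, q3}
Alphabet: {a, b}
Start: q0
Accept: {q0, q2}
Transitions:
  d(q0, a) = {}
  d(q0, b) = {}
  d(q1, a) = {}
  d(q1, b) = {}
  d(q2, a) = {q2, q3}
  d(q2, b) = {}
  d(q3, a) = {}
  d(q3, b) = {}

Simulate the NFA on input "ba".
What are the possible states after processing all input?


Start: {q0}
  --b--> {}
  --a--> {}

{} (empty set, no valid transitions)


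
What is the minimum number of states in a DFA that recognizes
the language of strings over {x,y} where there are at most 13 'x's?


States: count = 0, 1, ..., 13 (all accepting; 14 states), plus a dead state for count > 13.
Total: 14 + 1 = 15.

15


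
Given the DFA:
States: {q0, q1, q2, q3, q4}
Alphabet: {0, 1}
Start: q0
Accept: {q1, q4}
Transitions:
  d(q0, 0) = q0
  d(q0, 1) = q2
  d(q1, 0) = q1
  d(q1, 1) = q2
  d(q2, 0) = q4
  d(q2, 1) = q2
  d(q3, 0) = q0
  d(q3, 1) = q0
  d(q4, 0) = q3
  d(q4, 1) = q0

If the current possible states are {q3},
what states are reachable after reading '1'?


Apply transition on '1' from each current state:
  d(q3, 1) = q0

{q0}


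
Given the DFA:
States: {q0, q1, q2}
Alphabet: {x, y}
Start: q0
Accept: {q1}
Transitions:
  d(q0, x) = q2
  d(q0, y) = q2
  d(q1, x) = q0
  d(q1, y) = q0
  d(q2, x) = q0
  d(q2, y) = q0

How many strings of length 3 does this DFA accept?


Enumerating all length-3 strings:
  "xxx" -> q2 [reject]
  "xxy" -> q2 [reject]
  "xyx" -> q2 [reject]
  "xyy" -> q2 [reject]
  "yxx" -> q2 [reject]
  "yxy" -> q2 [reject]
  "yyx" -> q2 [reject]
  "yyy" -> q2 [reject]

0 out of 8
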